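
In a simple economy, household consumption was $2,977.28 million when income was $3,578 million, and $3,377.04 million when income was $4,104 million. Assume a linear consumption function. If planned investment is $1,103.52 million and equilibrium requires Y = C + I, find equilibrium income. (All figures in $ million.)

Y = 5673

MPC = (3377.04 − 2977.28)/(4104 − 3578) = 399.76/526 = 0.76
a = 2977.28 − 0.76(3578) = 258
Equilibrium: Y = 258 + 0.76Y + 1103.52
0.24Y = 1361.52, so Y = 1361.52/0.24 = 5673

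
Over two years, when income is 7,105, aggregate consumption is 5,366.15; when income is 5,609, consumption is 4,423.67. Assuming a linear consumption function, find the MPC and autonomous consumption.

MPC = 0.63; a = 890

MPC = ΔC/ΔY = (5366.15 − 4423.67)/(7105 − 5609) = 942.48/1496 = 0.63
a = C − MPC·Y = 4423.67 − 0.63(5609) = 4423.67 − 3533.67 = 890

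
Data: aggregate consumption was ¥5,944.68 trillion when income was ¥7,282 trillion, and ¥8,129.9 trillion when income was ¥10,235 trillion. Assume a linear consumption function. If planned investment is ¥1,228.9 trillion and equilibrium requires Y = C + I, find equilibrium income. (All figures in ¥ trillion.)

Y = 6865

MPC = (8129.9 − 5944.68)/(10235 − 7282) = 2185.22/2953 = 0.74
a = 5944.68 − 0.74(7282) = 556
Equilibrium: Y = 556 + 0.74Y + 1228.9
0.26Y = 1784.9, so Y = 1784.9/0.26 = 6865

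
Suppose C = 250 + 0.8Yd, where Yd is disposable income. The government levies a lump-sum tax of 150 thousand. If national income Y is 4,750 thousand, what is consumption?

Yd = Y − T = 4750 − 150 = 4600
C = 250 + 0.8(4600) = 250 + 3680 = 3930

C = 3930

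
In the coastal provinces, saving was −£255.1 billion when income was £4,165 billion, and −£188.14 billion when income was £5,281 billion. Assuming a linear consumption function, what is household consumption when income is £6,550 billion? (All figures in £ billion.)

C = 6662

MPS = ΔS/ΔY = (-188.14 − (-255.1))/(5281 − 4165) = 66.96/1116 = 0.06
MPC = 1 − MPS = 0.94
Autonomous saving = -255.1 − 0.06(4165) = -505, so a = 505
C = 505 + 0.94(6550) = 505 + 6157 = 6662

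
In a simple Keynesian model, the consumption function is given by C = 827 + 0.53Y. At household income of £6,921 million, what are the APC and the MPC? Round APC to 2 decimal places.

APC = 0.65; MPC = 0.53

MPC = 0.53 (the slope of the consumption function)
C = 827 + 0.53(6921) = 4495.13, so APC = 4495.13/6921 = 0.65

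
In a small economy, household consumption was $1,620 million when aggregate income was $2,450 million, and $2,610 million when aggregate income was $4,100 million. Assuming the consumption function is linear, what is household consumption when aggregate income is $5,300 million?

MPC = (2610 − 1620)/(4100 − 2450) = 990/1650 = 0.6
a = 1620 − 0.6(2450) = 1620 − 1470 = 150
C = 150 + 0.6(5300) = 150 + 3180 = 3330

C = 3330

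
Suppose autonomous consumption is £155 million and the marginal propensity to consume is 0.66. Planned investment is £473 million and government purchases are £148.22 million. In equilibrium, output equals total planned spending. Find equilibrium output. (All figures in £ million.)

Y = 2283

Y = C + I + G = 155 + 0.66Y + 473 + 148.22
Y − 0.66Y = 776.22
0.34Y = 776.22, so Y = 776.22/0.34 = 2283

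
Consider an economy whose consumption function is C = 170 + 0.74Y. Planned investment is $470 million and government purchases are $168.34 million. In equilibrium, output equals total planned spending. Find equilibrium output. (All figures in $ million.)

Y = 3109

Y = C + I + G = 170 + 0.74Y + 470 + 168.34
Y − 0.74Y = 808.34
0.26Y = 808.34, so Y = 808.34/0.26 = 3109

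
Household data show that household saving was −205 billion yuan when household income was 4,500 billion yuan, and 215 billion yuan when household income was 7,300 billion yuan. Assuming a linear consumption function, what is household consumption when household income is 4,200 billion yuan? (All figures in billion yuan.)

MPS = ΔS/ΔY = (215 − (-205))/(7300 − 4500) = 420/2800 = 0.15
MPC = 1 − MPS = 0.85
Autonomous saving = -205 − 0.15(4500) = -880, so a = 880
C = 880 + 0.85(4200) = 880 + 3570 = 4450

C = 4450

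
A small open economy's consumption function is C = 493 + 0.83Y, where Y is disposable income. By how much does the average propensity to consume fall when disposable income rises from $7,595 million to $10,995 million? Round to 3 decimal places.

ΔAPC = 0.020

At Y = 7595: C = 493 + 0.83(7595) = 6796.85, APC = 6796.85/7595 = 0.8949
At Y = 10995: C = 9618.85, APC = 9618.85/10995 = 0.8748
Fall in APC = 0.8949 − 0.8748 = 0.0201 ≈ 0.020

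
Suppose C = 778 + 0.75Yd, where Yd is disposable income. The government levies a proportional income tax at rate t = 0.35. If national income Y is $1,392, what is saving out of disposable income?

S = -551.8

Yd = (1 − 0.35)(1392) = 0.65(1392) = 904.8
C = 778 + 0.75(904.8) = 778 + 678.6 = 1456.6
S = Yd − C = 904.8 − 1456.6 = -551.8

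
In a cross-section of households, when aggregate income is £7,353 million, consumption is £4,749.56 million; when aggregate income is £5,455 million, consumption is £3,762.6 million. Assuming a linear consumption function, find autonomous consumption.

MPC = ΔC/ΔY = (4749.56 − 3762.6)/(7353 − 5455) = 986.96/1898 = 0.52
a = C − MPC·Y = 3762.6 − 0.52(5455) = 3762.6 − 2836.6 = 926

a = 926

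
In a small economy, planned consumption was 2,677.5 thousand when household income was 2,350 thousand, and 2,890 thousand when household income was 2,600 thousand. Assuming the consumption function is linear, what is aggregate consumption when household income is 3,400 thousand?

C = 3570

MPC = (2890 − 2677.5)/(2600 − 2350) = 212.5/250 = 0.85
a = 2677.5 − 0.85(2350) = 2677.5 − 1997.5 = 680
C = 680 + 0.85(3400) = 680 + 2890 = 3570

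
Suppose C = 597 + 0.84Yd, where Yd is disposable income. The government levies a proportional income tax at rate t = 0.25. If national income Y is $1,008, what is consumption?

C = 1232.04

Yd = (1 − 0.25)(1008) = 0.75(1008) = 756
C = 597 + 0.84(756) = 597 + 635.04 = 1232.04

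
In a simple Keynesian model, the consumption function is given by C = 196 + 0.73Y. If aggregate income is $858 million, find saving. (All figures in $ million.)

C = 196 + 0.73(858) = 196 + 626.34 = 822.34
S = Y − C = 858 − 822.34 = 35.66

S = 35.66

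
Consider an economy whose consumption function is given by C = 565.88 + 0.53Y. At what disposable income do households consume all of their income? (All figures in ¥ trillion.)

At break-even, C = Y: 565.88 + 0.53Y = Y
0.47Y = 565.88, so Y = 565.88/0.47 = 1204

Y = 1204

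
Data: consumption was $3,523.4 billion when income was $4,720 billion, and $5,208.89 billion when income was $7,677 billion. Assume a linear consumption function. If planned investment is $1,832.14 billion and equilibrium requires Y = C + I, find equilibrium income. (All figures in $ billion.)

Y = 6198

MPC = (5208.89 − 3523.4)/(7677 − 4720) = 1685.49/2957 = 0.57
a = 3523.4 − 0.57(4720) = 833
Equilibrium: Y = 833 + 0.57Y + 1832.14
0.43Y = 2665.14, so Y = 2665.14/0.43 = 6198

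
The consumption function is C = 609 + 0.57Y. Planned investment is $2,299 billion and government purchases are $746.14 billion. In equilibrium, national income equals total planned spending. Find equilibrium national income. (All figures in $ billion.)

Y = C + I + G = 609 + 0.57Y + 2299 + 746.14
Y − 0.57Y = 3654.14
0.43Y = 3654.14, so Y = 3654.14/0.43 = 8498

Y = 8498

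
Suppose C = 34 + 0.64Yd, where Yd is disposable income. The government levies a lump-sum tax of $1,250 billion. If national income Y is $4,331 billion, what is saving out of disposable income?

S = 1075.16

Yd = Y − T = 4331 − 1250 = 3081
C = 34 + 0.64(3081) = 34 + 1971.84 = 2005.84
S = Yd − C = 3081 − 2005.84 = 1075.16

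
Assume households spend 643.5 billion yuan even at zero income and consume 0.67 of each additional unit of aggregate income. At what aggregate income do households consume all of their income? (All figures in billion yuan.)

Y = 1950

At break-even, C = Y: 643.5 + 0.67Y = Y
0.33Y = 643.5, so Y = 643.5/0.33 = 1950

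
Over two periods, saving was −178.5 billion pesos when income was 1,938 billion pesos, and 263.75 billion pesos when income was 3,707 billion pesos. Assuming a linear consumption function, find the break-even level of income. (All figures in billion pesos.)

MPS = ΔS/ΔY = (263.75 − (-178.5))/(3707 − 1938) = 442.25/1769 = 0.25
MPC = 1 − MPS = 0.75
From S(1938) = -178.5: −a + 0.25(1938) = -178.5, so a = 484.5 − (-178.5) = 663
Break-even (S = 0): Y = a/MPS = 663/0.25 = 2652

Y = 2652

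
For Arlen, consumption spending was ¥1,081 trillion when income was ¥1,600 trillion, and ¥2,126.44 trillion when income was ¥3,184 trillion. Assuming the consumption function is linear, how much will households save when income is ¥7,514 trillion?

MPC = (2126.44 − 1081)/(3184 − 1600) = 1045.44/1584 = 0.66
a = 1081 − 0.66(1600) = 1081 − 1056 = 25
C = 25 + 0.66(7514) = 4984.24
S = 7514 − 4984.24 = 2529.76

S = 2529.76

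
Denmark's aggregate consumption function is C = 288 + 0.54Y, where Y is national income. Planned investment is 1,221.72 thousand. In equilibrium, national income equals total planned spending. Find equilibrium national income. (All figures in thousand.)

Y = 3282

Y = C + I = 288 + 0.54Y + 1221.72
Y − 0.54Y = 1509.72
0.46Y = 1509.72, so Y = 1509.72/0.46 = 3282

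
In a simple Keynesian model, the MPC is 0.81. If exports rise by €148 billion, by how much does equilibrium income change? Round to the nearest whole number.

ΔY ≈ 779

The multiplier is 1/(1 − MPC) = 1/0.19.
ΔY = 148/0.19 = 778.95 ≈ 779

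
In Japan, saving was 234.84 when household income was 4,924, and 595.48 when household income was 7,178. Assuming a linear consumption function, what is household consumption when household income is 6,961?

MPS = ΔS/ΔY = (595.48 − 234.84)/(7178 − 4924) = 360.64/2254 = 0.16
MPC = 1 − MPS = 0.84
Autonomous saving = 234.84 − 0.16(4924) = -553, so a = 553
C = 553 + 0.84(6961) = 553 + 5847.24 = 6400.24

C = 6400.24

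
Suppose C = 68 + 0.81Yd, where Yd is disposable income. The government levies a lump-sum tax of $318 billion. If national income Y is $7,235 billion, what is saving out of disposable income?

Yd = Y − T = 7235 − 318 = 6917
C = 68 + 0.81(6917) = 68 + 5602.77 = 5670.77
S = Yd − C = 6917 − 5670.77 = 1246.23

S = 1246.23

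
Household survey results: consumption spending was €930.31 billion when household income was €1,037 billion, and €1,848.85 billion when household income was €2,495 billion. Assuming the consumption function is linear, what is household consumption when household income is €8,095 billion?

C = 5376.85

MPC = (1848.85 − 930.31)/(2495 − 1037) = 918.54/1458 = 0.63
a = 930.31 − 0.63(1037) = 930.31 − 653.31 = 277
C = 277 + 0.63(8095) = 277 + 5099.85 = 5376.85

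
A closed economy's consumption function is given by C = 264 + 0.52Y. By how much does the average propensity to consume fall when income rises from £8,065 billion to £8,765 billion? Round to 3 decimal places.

At Y = 8065: C = 264 + 0.52(8065) = 4457.8, APC = 4457.8/8065 = 0.5527
At Y = 8765: C = 4821.8, APC = 4821.8/8765 = 0.5501
Fall in APC = 0.5527 − 0.5501 = 0.0026 ≈ 0.003

ΔAPC = 0.003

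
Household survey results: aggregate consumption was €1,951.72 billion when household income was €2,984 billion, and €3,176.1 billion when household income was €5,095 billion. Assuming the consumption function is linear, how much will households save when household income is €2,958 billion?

MPC = (3176.1 − 1951.72)/(5095 − 2984) = 1224.38/2111 = 0.58
a = 1951.72 − 0.58(2984) = 1951.72 − 1730.72 = 221
C = 221 + 0.58(2958) = 1936.64
S = 2958 − 1936.64 = 1021.36

S = 1021.36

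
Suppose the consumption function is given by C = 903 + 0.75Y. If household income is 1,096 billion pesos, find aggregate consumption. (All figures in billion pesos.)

C = 1725

C = 903 + 0.75(1096) = 903 + 822 = 1725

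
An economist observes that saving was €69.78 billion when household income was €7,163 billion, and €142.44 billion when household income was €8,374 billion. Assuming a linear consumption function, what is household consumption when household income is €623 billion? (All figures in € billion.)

C = 945.62

MPS = ΔS/ΔY = (142.44 − 69.78)/(8374 − 7163) = 72.66/1211 = 0.06
MPC = 1 − MPS = 0.94
Autonomous saving = 69.78 − 0.06(7163) = -360, so a = 360
C = 360 + 0.94(623) = 360 + 585.62 = 945.62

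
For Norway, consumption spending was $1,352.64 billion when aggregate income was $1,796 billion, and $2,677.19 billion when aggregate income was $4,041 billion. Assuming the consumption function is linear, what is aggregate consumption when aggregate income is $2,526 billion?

C = 1783.34

MPC = (2677.19 − 1352.64)/(4041 − 1796) = 1324.55/2245 = 0.59
a = 1352.64 − 0.59(1796) = 1352.64 − 1059.64 = 293
C = 293 + 0.59(2526) = 293 + 1490.34 = 1783.34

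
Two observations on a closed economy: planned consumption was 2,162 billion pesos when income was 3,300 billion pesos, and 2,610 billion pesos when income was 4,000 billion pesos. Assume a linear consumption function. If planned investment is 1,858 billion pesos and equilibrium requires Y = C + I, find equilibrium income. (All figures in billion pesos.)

MPC = (2610 − 2162)/(4000 − 3300) = 448/700 = 0.64
a = 2162 − 0.64(3300) = 50
Equilibrium: Y = 50 + 0.64Y + 1858
0.36Y = 1908, so Y = 1908/0.36 = 5300

Y = 5300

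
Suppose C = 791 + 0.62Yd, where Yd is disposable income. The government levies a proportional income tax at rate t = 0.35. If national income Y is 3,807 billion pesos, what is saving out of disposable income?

S = 149.329

Yd = (1 − 0.35)(3807) = 0.65(3807) = 2474.55
C = 791 + 0.62(2474.55) = 791 + 1534.221 = 2325.221
S = Yd − C = 2474.55 − 2325.221 = 149.329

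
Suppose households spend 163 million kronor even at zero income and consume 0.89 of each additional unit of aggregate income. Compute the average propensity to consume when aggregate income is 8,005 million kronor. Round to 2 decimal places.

APC = 0.91

C = 163 + 0.89(8005) = 7287.45
APC = C/Y = 7287.45/8005 = 0.91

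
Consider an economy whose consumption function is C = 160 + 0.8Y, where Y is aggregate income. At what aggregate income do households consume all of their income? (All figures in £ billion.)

At break-even, C = Y: 160 + 0.8Y = Y
0.2Y = 160, so Y = 160/0.2 = 800

Y = 800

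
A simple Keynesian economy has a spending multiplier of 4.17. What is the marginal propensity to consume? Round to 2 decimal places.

MPC = 0.76

k = 1/(1 − MPC), so 1 − MPC = 1/k = 1/4.17 = 0.2398
MPC = 1 − 0.2398 = 0.76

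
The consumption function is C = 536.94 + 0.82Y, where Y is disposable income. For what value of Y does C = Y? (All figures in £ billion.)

At break-even, C = Y: 536.94 + 0.82Y = Y
0.18Y = 536.94, so Y = 536.94/0.18 = 2983

Y = 2983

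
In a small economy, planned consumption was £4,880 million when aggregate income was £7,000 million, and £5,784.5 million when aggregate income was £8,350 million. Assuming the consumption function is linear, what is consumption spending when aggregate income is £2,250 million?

C = 1697.5

MPC = (5784.5 − 4880)/(8350 − 7000) = 904.5/1350 = 0.67
a = 4880 − 0.67(7000) = 4880 − 4690 = 190
C = 190 + 0.67(2250) = 190 + 1507.5 = 1697.5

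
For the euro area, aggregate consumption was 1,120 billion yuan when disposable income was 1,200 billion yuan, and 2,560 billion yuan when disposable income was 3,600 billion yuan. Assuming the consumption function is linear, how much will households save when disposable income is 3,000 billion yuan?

S = 800

MPC = (2560 − 1120)/(3600 − 1200) = 1440/2400 = 0.6
a = 1120 − 0.6(1200) = 1120 − 720 = 400
C = 400 + 0.6(3000) = 2200
S = 3000 − 2200 = 800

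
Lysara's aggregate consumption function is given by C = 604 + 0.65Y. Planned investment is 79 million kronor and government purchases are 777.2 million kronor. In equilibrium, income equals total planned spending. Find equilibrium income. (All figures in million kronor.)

Y = 4172

Y = C + I + G = 604 + 0.65Y + 79 + 777.2
Y − 0.65Y = 1460.2
0.35Y = 1460.2, so Y = 1460.2/0.35 = 4172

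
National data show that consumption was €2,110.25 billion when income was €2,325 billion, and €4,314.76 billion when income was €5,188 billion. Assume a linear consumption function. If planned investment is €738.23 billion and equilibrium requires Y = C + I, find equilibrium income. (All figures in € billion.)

MPC = (4314.76 − 2110.25)/(5188 − 2325) = 2204.51/2863 = 0.77
a = 2110.25 − 0.77(2325) = 320
Equilibrium: Y = 320 + 0.77Y + 738.23
0.23Y = 1058.23, so Y = 1058.23/0.23 = 4601

Y = 4601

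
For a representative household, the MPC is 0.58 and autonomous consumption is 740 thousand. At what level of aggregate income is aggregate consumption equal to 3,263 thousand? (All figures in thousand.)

740 + 0.58Y = 3263
0.58Y = 2523, so Y = 2523/0.58 = 4350

Y = 4350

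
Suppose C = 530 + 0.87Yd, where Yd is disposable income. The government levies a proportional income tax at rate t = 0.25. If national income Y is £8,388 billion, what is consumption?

Yd = (1 − 0.25)(8388) = 0.75(8388) = 6291
C = 530 + 0.87(6291) = 530 + 5473.17 = 6003.17

C = 6003.17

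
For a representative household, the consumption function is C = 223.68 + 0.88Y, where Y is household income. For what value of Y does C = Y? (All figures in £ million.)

Y = 1864

At break-even, C = Y: 223.68 + 0.88Y = Y
0.12Y = 223.68, so Y = 223.68/0.12 = 1864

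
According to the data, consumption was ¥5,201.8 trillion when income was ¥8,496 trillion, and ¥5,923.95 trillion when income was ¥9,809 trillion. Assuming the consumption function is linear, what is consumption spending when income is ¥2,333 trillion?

C = 1812.15

MPC = (5923.95 − 5201.8)/(9809 − 8496) = 722.15/1313 = 0.55
a = 5201.8 − 0.55(8496) = 5201.8 − 4672.8 = 529
C = 529 + 0.55(2333) = 529 + 1283.15 = 1812.15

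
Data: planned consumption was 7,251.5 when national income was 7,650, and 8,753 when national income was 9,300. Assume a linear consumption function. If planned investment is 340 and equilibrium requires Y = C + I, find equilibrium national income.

MPC = (8753 − 7251.5)/(9300 − 7650) = 1501.5/1650 = 0.91
a = 7251.5 − 0.91(7650) = 290
Equilibrium: Y = 290 + 0.91Y + 340
0.09Y = 630, so Y = 630/0.09 = 7000

Y = 7000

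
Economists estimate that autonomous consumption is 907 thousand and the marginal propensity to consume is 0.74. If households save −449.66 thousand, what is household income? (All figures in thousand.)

S = Y − C = -907 + 0.26Y
-907 + 0.26Y = -449.66, so 0.26Y = 457.34 and Y = 1759

Y = 1759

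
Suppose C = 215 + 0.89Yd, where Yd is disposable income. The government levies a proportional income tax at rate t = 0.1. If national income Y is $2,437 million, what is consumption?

C = 2167.037

Yd = (1 − 0.1)(2437) = 0.9(2437) = 2193.3
C = 215 + 0.89(2193.3) = 215 + 1952.037 = 2167.037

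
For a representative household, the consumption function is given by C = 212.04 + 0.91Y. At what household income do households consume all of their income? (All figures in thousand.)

At break-even, C = Y: 212.04 + 0.91Y = Y
0.09Y = 212.04, so Y = 212.04/0.09 = 2356

Y = 2356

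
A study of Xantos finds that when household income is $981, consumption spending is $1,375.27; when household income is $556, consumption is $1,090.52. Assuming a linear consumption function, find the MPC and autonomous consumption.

MPC = 0.67; a = 718

MPC = ΔC/ΔY = (1375.27 − 1090.52)/(981 − 556) = 284.75/425 = 0.67
a = C − MPC·Y = 1090.52 − 0.67(556) = 1090.52 − 372.52 = 718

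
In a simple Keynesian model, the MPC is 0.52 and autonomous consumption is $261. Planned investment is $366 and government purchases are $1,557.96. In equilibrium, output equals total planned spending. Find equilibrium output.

Y = C + I + G = 261 + 0.52Y + 366 + 1557.96
Y − 0.52Y = 2184.96
0.48Y = 2184.96, so Y = 2184.96/0.48 = 4552

Y = 4552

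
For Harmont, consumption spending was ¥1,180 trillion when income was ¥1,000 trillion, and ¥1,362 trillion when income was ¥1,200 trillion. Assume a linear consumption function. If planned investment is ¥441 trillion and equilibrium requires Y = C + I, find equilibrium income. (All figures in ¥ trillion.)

MPC = (1362 − 1180)/(1200 − 1000) = 182/200 = 0.91
a = 1180 − 0.91(1000) = 270
Equilibrium: Y = 270 + 0.91Y + 441
0.09Y = 711, so Y = 711/0.09 = 7900

Y = 7900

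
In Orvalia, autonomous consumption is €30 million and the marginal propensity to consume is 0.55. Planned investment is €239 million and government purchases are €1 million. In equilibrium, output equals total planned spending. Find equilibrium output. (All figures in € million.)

Y = 600

Y = C + I + G = 30 + 0.55Y + 239 + 1
Y − 0.55Y = 270
0.45Y = 270, so Y = 270/0.45 = 600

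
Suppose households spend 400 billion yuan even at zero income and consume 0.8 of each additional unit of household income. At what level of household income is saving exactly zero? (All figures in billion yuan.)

Y = 2000

At break-even, C = Y: 400 + 0.8Y = Y
0.2Y = 400, so Y = 400/0.2 = 2000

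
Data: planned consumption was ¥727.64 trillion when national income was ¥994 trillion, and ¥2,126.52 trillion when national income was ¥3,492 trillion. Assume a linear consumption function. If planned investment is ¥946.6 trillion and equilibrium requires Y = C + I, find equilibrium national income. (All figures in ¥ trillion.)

Y = 2540

MPC = (2126.52 − 727.64)/(3492 − 994) = 1398.88/2498 = 0.56
a = 727.64 − 0.56(994) = 171
Equilibrium: Y = 171 + 0.56Y + 946.6
0.44Y = 1117.6, so Y = 1117.6/0.44 = 2540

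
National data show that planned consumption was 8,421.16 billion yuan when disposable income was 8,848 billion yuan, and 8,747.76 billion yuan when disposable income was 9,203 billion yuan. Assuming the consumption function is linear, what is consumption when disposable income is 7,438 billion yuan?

C = 7123.96

MPC = (8747.76 − 8421.16)/(9203 − 8848) = 326.6/355 = 0.92
a = 8421.16 − 0.92(8848) = 8421.16 − 8140.16 = 281
C = 281 + 0.92(7438) = 281 + 6842.96 = 7123.96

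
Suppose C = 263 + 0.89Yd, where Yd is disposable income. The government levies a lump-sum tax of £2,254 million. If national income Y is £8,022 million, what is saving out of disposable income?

Yd = Y − T = 8022 − 2254 = 5768
C = 263 + 0.89(5768) = 263 + 5133.52 = 5396.52
S = Yd − C = 5768 − 5396.52 = 371.48

S = 371.48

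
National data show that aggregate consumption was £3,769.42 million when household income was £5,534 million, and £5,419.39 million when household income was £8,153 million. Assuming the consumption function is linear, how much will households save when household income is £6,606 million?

MPC = (5419.39 − 3769.42)/(8153 − 5534) = 1649.97/2619 = 0.63
a = 3769.42 − 0.63(5534) = 3769.42 − 3486.42 = 283
C = 283 + 0.63(6606) = 4444.78
S = 6606 − 4444.78 = 2161.22

S = 2161.22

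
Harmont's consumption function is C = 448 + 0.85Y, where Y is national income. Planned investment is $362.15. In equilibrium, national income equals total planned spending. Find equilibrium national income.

Y = 5401

Y = C + I = 448 + 0.85Y + 362.15
Y − 0.85Y = 810.15
0.15Y = 810.15, so Y = 810.15/0.15 = 5401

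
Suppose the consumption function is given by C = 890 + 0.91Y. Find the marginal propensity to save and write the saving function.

MPS = 0.09; S = -890 + 0.09Y

MPS = 1 − MPC = 1 − 0.91 = 0.09
S = Y − C = -890 + 0.09Y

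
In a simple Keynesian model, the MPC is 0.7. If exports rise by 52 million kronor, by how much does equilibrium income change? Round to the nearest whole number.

The multiplier is 1/(1 − MPC) = 1/0.3.
ΔY = 52/0.3 = 173.33 ≈ 173

ΔY ≈ 173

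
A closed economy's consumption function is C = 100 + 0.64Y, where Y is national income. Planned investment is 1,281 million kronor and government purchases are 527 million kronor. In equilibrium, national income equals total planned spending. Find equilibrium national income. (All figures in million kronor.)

Y = C + I + G = 100 + 0.64Y + 1281 + 527
Y − 0.64Y = 1908
0.36Y = 1908, so Y = 1908/0.36 = 5300

Y = 5300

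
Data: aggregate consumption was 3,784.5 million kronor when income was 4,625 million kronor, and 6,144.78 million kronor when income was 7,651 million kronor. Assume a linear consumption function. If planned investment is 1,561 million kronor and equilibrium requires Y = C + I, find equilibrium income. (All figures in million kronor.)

MPC = (6144.78 − 3784.5)/(7651 − 4625) = 2360.28/3026 = 0.78
a = 3784.5 − 0.78(4625) = 177
Equilibrium: Y = 177 + 0.78Y + 1561
0.22Y = 1738, so Y = 1738/0.22 = 7900

Y = 7900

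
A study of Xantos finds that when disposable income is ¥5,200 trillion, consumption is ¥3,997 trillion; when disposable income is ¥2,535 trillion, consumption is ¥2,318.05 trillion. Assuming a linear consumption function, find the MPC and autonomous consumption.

MPC = 0.63; a = 721

MPC = ΔC/ΔY = (3997 − 2318.05)/(5200 − 2535) = 1678.95/2665 = 0.63
a = C − MPC·Y = 2318.05 − 0.63(2535) = 2318.05 − 1597.05 = 721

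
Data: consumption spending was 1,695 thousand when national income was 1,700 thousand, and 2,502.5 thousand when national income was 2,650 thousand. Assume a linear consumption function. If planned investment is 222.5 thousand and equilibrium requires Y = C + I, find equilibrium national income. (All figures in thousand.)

MPC = (2502.5 − 1695)/(2650 − 1700) = 807.5/950 = 0.85
a = 1695 − 0.85(1700) = 250
Equilibrium: Y = 250 + 0.85Y + 222.5
0.15Y = 472.5, so Y = 472.5/0.15 = 3150

Y = 3150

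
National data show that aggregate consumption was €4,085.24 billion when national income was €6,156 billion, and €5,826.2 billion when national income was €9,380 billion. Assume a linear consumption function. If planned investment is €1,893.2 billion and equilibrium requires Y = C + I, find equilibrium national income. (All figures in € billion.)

Y = 5770

MPC = (5826.2 − 4085.24)/(9380 − 6156) = 1740.96/3224 = 0.54
a = 4085.24 − 0.54(6156) = 761
Equilibrium: Y = 761 + 0.54Y + 1893.2
0.46Y = 2654.2, so Y = 2654.2/0.46 = 5770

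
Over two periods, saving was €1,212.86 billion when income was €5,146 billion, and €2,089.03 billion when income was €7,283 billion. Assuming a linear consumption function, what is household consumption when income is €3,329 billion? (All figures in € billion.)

MPS = ΔS/ΔY = (2089.03 − 1212.86)/(7283 − 5146) = 876.17/2137 = 0.41
MPC = 1 − MPS = 0.59
Autonomous saving = 1212.86 − 0.41(5146) = -897, so a = 897
C = 897 + 0.59(3329) = 897 + 1964.11 = 2861.11

C = 2861.11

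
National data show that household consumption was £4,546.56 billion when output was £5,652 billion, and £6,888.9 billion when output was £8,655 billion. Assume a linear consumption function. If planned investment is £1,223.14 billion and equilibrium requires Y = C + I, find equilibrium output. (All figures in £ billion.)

Y = 6187

MPC = (6888.9 − 4546.56)/(8655 − 5652) = 2342.34/3003 = 0.78
a = 4546.56 − 0.78(5652) = 138
Equilibrium: Y = 138 + 0.78Y + 1223.14
0.22Y = 1361.14, so Y = 1361.14/0.22 = 6187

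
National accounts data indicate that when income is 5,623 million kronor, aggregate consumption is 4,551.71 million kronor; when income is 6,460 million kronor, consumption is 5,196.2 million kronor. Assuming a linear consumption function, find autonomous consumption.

a = 222

MPC = ΔC/ΔY = (5196.2 − 4551.71)/(6460 − 5623) = 644.49/837 = 0.77
a = C − MPC·Y = 4551.71 − 0.77(5623) = 4551.71 − 4329.71 = 222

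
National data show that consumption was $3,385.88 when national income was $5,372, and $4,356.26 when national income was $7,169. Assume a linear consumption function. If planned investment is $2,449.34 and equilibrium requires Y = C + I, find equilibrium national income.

MPC = (4356.26 − 3385.88)/(7169 − 5372) = 970.38/1797 = 0.54
a = 3385.88 − 0.54(5372) = 485
Equilibrium: Y = 485 + 0.54Y + 2449.34
0.46Y = 2934.34, so Y = 2934.34/0.46 = 6379

Y = 6379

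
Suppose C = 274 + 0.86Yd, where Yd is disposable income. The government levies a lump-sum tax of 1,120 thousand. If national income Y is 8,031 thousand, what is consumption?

C = 6217.46

Yd = Y − T = 8031 − 1120 = 6911
C = 274 + 0.86(6911) = 274 + 5943.46 = 6217.46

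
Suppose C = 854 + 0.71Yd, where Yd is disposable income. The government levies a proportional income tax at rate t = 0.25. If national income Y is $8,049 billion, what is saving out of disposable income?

Yd = (1 − 0.25)(8049) = 0.75(8049) = 6036.75
C = 854 + 0.71(6036.75) = 854 + 4286.0925 = 5140.0925
S = Yd − C = 6036.75 − 5140.0925 = 896.6575

S = 896.6575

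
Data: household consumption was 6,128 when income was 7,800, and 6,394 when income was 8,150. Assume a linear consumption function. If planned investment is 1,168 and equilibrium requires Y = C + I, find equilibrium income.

MPC = (6394 − 6128)/(8150 − 7800) = 266/350 = 0.76
a = 6128 − 0.76(7800) = 200
Equilibrium: Y = 200 + 0.76Y + 1168
0.24Y = 1368, so Y = 1368/0.24 = 5700

Y = 5700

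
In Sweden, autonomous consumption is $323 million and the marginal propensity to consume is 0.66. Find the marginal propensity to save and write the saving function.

MPS = 1 − MPC = 1 − 0.66 = 0.34
S = Y − C = -323 + 0.34Y

MPS = 0.34; S = -323 + 0.34Y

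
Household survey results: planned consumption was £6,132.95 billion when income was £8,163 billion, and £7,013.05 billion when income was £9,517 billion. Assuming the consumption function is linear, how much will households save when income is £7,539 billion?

S = 1811.65

MPC = (7013.05 − 6132.95)/(9517 − 8163) = 880.1/1354 = 0.65
a = 6132.95 − 0.65(8163) = 6132.95 − 5305.95 = 827
C = 827 + 0.65(7539) = 5727.35
S = 7539 − 5727.35 = 1811.65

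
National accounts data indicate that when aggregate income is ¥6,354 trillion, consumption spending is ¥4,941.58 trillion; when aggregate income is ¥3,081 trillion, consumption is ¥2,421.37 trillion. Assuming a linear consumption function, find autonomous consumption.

MPC = ΔC/ΔY = (4941.58 − 2421.37)/(6354 − 3081) = 2520.21/3273 = 0.77
a = C − MPC·Y = 2421.37 − 0.77(3081) = 2421.37 − 2372.37 = 49

a = 49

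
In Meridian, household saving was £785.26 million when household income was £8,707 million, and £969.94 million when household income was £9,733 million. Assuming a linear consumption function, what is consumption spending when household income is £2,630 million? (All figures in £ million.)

MPS = ΔS/ΔY = (969.94 − 785.26)/(9733 − 8707) = 184.68/1026 = 0.18
MPC = 1 − MPS = 0.82
Autonomous saving = 785.26 − 0.18(8707) = -782, so a = 782
C = 782 + 0.82(2630) = 782 + 2156.6 = 2938.6

C = 2938.6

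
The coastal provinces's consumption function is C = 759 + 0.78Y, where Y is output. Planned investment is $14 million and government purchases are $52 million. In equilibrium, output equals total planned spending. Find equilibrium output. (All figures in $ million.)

Y = C + I + G = 759 + 0.78Y + 14 + 52
Y − 0.78Y = 825
0.22Y = 825, so Y = 825/0.22 = 3750

Y = 3750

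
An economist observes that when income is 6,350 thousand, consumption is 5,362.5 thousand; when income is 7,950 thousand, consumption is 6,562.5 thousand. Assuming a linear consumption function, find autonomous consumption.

a = 600

MPC = ΔC/ΔY = (6562.5 − 5362.5)/(7950 − 6350) = 1200/1600 = 0.75
a = C − MPC·Y = 5362.5 − 0.75(6350) = 5362.5 − 4762.5 = 600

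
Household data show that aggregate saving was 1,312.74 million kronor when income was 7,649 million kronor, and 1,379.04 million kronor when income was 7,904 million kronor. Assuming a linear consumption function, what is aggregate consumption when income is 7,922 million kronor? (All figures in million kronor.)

MPS = ΔS/ΔY = (1379.04 − 1312.74)/(7904 − 7649) = 66.3/255 = 0.26
MPC = 1 − MPS = 0.74
Autonomous saving = 1312.74 − 0.26(7649) = -676, so a = 676
C = 676 + 0.74(7922) = 676 + 5862.28 = 6538.28

C = 6538.28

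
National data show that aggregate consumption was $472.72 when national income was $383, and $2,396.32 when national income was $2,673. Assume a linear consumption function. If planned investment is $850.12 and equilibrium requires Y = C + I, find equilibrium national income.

Y = 6257

MPC = (2396.32 − 472.72)/(2673 − 383) = 1923.6/2290 = 0.84
a = 472.72 − 0.84(383) = 151
Equilibrium: Y = 151 + 0.84Y + 850.12
0.16Y = 1001.12, so Y = 1001.12/0.16 = 6257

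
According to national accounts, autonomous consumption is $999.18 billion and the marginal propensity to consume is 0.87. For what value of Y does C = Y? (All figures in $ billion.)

Y = 7686

At break-even, C = Y: 999.18 + 0.87Y = Y
0.13Y = 999.18, so Y = 999.18/0.13 = 7686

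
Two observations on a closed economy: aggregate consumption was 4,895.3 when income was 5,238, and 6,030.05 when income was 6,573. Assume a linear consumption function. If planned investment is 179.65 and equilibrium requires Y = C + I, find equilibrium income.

Y = 4151

MPC = (6030.05 − 4895.3)/(6573 − 5238) = 1134.75/1335 = 0.85
a = 4895.3 − 0.85(5238) = 443
Equilibrium: Y = 443 + 0.85Y + 179.65
0.15Y = 622.65, so Y = 622.65/0.15 = 4151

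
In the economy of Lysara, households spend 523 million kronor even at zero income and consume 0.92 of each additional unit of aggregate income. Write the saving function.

S = Y − C = Y − (523 + 0.92Y) = -523 + (1 − 0.92)Y

S = -523 + 0.08Y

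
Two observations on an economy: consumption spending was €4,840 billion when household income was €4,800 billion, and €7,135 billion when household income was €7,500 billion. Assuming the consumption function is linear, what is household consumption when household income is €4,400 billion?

C = 4500

MPC = (7135 − 4840)/(7500 − 4800) = 2295/2700 = 0.85
a = 4840 − 0.85(4800) = 4840 − 4080 = 760
C = 760 + 0.85(4400) = 760 + 3740 = 4500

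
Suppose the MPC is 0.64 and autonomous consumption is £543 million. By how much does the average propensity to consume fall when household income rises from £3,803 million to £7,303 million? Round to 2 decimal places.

ΔAPC = 0.07

At Y = 3803: C = 543 + 0.64(3803) = 2976.92, APC = 2976.92/3803 = 0.783
At Y = 7303: C = 5216.92, APC = 5216.92/7303 = 0.714
Fall in APC = 0.783 − 0.714 = 0.069 ≈ 0.07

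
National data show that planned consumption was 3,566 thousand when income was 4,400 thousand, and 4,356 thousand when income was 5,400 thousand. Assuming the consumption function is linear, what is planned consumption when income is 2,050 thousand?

MPC = (4356 − 3566)/(5400 − 4400) = 790/1000 = 0.79
a = 3566 − 0.79(4400) = 3566 − 3476 = 90
C = 90 + 0.79(2050) = 90 + 1619.5 = 1709.5

C = 1709.5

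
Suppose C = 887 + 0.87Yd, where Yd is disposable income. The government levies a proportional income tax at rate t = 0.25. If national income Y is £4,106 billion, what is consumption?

C = 3566.165

Yd = (1 − 0.25)(4106) = 0.75(4106) = 3079.5
C = 887 + 0.87(3079.5) = 887 + 2679.165 = 3566.165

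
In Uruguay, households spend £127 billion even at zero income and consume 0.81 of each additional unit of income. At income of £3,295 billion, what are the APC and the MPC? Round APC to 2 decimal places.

MPC = 0.81 (the slope of the consumption function)
C = 127 + 0.81(3295) = 2795.95, so APC = 2795.95/3295 = 0.85

APC = 0.85; MPC = 0.81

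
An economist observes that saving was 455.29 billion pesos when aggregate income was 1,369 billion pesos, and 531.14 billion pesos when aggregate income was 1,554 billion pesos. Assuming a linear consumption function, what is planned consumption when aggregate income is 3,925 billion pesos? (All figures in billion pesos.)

C = 2421.75

MPS = ΔS/ΔY = (531.14 − 455.29)/(1554 − 1369) = 75.85/185 = 0.41
MPC = 1 − MPS = 0.59
Autonomous saving = 455.29 − 0.41(1369) = -106, so a = 106
C = 106 + 0.59(3925) = 106 + 2315.75 = 2421.75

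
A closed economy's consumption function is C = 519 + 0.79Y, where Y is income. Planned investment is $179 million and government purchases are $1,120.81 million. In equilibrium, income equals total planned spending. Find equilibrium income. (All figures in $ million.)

Y = 8661

Y = C + I + G = 519 + 0.79Y + 179 + 1120.81
Y − 0.79Y = 1818.81
0.21Y = 1818.81, so Y = 1818.81/0.21 = 8661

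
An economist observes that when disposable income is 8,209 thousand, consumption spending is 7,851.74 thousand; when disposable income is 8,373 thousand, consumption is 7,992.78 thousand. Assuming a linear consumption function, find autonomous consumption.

MPC = ΔC/ΔY = (7992.78 − 7851.74)/(8373 − 8209) = 141.04/164 = 0.86
a = C − MPC·Y = 7851.74 − 0.86(8209) = 7851.74 − 7059.74 = 792

a = 792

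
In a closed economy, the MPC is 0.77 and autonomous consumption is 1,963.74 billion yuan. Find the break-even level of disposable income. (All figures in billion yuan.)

At break-even, C = Y: 1963.74 + 0.77Y = Y
0.23Y = 1963.74, so Y = 1963.74/0.23 = 8538

Y = 8538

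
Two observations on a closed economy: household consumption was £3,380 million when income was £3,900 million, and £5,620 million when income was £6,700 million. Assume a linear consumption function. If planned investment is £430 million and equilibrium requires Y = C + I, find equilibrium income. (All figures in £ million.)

Y = 3450

MPC = (5620 − 3380)/(6700 − 3900) = 2240/2800 = 0.8
a = 3380 − 0.8(3900) = 260
Equilibrium: Y = 260 + 0.8Y + 430
0.2Y = 690, so Y = 690/0.2 = 3450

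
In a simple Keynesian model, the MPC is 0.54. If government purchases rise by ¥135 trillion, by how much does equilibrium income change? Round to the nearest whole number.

ΔY ≈ 293

The multiplier is 1/(1 − MPC) = 1/0.46.
ΔY = 135/0.46 = 293.48 ≈ 293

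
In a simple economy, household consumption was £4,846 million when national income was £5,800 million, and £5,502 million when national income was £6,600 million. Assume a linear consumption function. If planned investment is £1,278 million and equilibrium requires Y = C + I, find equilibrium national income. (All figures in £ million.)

Y = 7600

MPC = (5502 − 4846)/(6600 − 5800) = 656/800 = 0.82
a = 4846 − 0.82(5800) = 90
Equilibrium: Y = 90 + 0.82Y + 1278
0.18Y = 1368, so Y = 1368/0.18 = 7600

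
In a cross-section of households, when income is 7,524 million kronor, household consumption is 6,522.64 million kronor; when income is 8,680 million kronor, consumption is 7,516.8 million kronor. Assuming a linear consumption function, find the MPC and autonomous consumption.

MPC = 0.86; a = 52

MPC = ΔC/ΔY = (7516.8 − 6522.64)/(8680 − 7524) = 994.16/1156 = 0.86
a = C − MPC·Y = 6522.64 − 0.86(7524) = 6522.64 − 6470.64 = 52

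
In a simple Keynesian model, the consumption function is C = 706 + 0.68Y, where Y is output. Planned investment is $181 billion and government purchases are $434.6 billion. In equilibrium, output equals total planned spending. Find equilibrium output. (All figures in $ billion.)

Y = 4130

Y = C + I + G = 706 + 0.68Y + 181 + 434.6
Y − 0.68Y = 1321.6
0.32Y = 1321.6, so Y = 1321.6/0.32 = 4130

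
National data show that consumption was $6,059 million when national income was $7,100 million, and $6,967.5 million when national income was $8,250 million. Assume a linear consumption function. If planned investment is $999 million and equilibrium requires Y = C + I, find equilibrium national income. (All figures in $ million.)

Y = 6900

MPC = (6967.5 − 6059)/(8250 − 7100) = 908.5/1150 = 0.79
a = 6059 − 0.79(7100) = 450
Equilibrium: Y = 450 + 0.79Y + 999
0.21Y = 1449, so Y = 1449/0.21 = 6900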